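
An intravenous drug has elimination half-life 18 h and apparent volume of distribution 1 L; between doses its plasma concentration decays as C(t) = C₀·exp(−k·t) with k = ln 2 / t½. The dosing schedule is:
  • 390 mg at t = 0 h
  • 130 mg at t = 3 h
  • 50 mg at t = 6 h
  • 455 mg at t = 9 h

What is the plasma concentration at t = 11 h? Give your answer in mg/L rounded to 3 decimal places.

k = ln 2 / 18 = 0.03851 per h
Dose 1 (390 mg at t=0 h): 390·exp(−0.03851·11) = 255.330 mg/L
Dose 2 (130 mg at t=3 h): 130·exp(−0.03851·8) = 95.533 mg/L
Dose 3 (50 mg at t=6 h): 50·exp(−0.03851·5) = 41.243 mg/L
Dose 4 (455 mg at t=9 h): 455·exp(−0.03851·2) = 421.273 mg/L
C(11) = 255.330 + 95.533 + 41.243 + 421.273 = 813.379 mg/L

813.379 mg/L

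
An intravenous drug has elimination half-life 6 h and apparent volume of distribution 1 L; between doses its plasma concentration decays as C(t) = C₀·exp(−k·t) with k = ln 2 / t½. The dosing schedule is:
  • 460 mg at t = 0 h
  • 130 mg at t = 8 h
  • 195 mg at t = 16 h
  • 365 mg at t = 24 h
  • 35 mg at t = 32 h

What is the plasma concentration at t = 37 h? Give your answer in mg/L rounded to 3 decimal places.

k = ln 2 / 6 = 0.11552 per h
Dose 1 (460 mg at t=0 h): 460·exp(−0.11552·37) = 6.403 mg/L
Dose 2 (130 mg at t=8 h): 130·exp(−0.11552·29) = 4.560 mg/L
Dose 3 (195 mg at t=16 h): 195·exp(−0.11552·21) = 17.236 mg/L
Dose 4 (365 mg at t=24 h): 365·exp(−0.11552·13) = 81.295 mg/L
Dose 5 (35 mg at t=32 h): 35·exp(−0.11552·5) = 19.643 mg/L
C(37) = 6.403 + 4.560 + 17.236 + 81.295 + 19.643 = 129.137 mg/L

129.137 mg/L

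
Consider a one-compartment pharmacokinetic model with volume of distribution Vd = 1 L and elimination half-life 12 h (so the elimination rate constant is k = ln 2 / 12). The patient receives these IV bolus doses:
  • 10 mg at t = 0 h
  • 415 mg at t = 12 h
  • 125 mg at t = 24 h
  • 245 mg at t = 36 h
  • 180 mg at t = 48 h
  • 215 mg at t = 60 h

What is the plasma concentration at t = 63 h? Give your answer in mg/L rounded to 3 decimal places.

343.191 mg/L

k = ln 2 / 12 = 0.05776 per h
Dose 1 (10 mg at t=0 h): 10·exp(−0.05776·63) = 0.263 mg/L
Dose 2 (415 mg at t=12 h): 415·exp(−0.05776·51) = 21.811 mg/L
Dose 3 (125 mg at t=24 h): 125·exp(−0.05776·39) = 13.139 mg/L
Dose 4 (245 mg at t=36 h): 245·exp(−0.05776·27) = 51.505 mg/L
Dose 5 (180 mg at t=48 h): 180·exp(−0.05776·15) = 75.681 mg/L
Dose 6 (215 mg at t=60 h): 215·exp(−0.05776·3) = 180.793 mg/L
C(63) = 0.263 + 21.811 + 13.139 + 51.505 + 75.681 + 180.793 = 343.191 mg/L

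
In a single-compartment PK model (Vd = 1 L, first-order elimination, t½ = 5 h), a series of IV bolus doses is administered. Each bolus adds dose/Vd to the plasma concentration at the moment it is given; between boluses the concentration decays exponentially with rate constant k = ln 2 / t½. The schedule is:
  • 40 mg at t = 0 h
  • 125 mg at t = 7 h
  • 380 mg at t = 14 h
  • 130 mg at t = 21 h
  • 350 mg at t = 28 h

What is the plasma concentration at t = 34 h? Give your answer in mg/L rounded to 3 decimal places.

k = ln 2 / 5 = 0.13863 per h
Dose 1 (40 mg at t=0 h): 40·exp(−0.13863·34) = 0.359 mg/L
Dose 2 (125 mg at t=7 h): 125·exp(−0.13863·27) = 2.960 mg/L
Dose 3 (380 mg at t=14 h): 380·exp(−0.13863·20) = 23.750 mg/L
Dose 4 (130 mg at t=21 h): 130·exp(−0.13863·13) = 21.442 mg/L
Dose 5 (350 mg at t=28 h): 350·exp(−0.13863·6) = 152.346 mg/L
C(34) = 0.359 + 2.960 + 23.750 + 21.442 + 152.346 = 200.858 mg/L

200.858 mg/L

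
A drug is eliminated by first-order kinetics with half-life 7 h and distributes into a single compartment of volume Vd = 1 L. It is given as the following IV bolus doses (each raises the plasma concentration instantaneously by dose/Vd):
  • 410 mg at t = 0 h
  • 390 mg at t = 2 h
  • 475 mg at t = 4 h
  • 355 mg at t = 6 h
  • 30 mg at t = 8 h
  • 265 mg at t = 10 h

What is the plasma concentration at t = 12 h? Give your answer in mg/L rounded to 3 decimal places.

918.496 mg/L

k = ln 2 / 7 = 0.09902 per h
Dose 1 (410 mg at t=0 h): 410·exp(−0.09902·12) = 124.949 mg/L
Dose 2 (390 mg at t=2 h): 390·exp(−0.09902·10) = 144.884 mg/L
Dose 3 (475 mg at t=4 h): 475·exp(−0.09902·8) = 215.109 mg/L
Dose 4 (355 mg at t=6 h): 355·exp(−0.09902·6) = 195.976 mg/L
Dose 5 (30 mg at t=8 h): 30·exp(−0.09902·4) = 20.189 mg/L
Dose 6 (265 mg at t=10 h): 265·exp(−0.09902·2) = 217.389 mg/L
C(12) = 124.949 + 144.884 + 215.109 + 195.976 + 20.189 + 217.389 = 918.496 mg/L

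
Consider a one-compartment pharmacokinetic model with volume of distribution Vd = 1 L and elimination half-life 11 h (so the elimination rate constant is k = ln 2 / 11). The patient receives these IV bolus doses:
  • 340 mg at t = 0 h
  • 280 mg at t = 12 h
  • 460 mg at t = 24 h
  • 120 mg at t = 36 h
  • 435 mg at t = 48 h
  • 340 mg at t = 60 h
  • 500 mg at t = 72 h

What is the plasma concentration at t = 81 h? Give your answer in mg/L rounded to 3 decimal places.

k = ln 2 / 11 = 0.06301 per h
Dose 1 (340 mg at t=0 h): 340·exp(−0.06301·81) = 2.064 mg/L
Dose 2 (280 mg at t=12 h): 280·exp(−0.06301·69) = 3.621 mg/L
Dose 3 (460 mg at t=24 h): 460·exp(−0.06301·57) = 12.673 mg/L
Dose 4 (120 mg at t=36 h): 120·exp(−0.06301·45) = 7.042 mg/L
Dose 5 (435 mg at t=48 h): 435·exp(−0.06301·33) = 54.375 mg/L
Dose 6 (340 mg at t=60 h): 340·exp(−0.06301·21) = 90.528 mg/L
Dose 7 (500 mg at t=72 h): 500·exp(−0.06301·9) = 283.578 mg/L
C(81) = 2.064 + 3.621 + 12.673 + 7.042 + 54.375 + 90.528 + 283.578 = 453.882 mg/L

453.882 mg/L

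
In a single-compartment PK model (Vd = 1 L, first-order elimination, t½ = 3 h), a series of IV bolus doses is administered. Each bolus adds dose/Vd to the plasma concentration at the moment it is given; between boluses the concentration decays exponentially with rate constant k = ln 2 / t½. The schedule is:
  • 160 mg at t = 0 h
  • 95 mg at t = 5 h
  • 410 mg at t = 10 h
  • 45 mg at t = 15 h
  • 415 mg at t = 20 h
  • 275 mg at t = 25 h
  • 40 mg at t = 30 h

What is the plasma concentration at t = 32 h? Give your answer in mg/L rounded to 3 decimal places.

k = ln 2 / 3 = 0.23105 per h
Dose 1 (160 mg at t=0 h): 160·exp(−0.23105·32) = 0.098 mg/L
Dose 2 (95 mg at t=5 h): 95·exp(−0.23105·27) = 0.186 mg/L
Dose 3 (410 mg at t=10 h): 410·exp(−0.23105·22) = 2.542 mg/L
Dose 4 (45 mg at t=15 h): 45·exp(−0.23105·17) = 0.886 mg/L
Dose 5 (415 mg at t=20 h): 415·exp(−0.23105·12) = 25.938 mg/L
Dose 6 (275 mg at t=25 h): 275·exp(−0.23105·7) = 54.567 mg/L
Dose 7 (40 mg at t=30 h): 40·exp(−0.23105·2) = 25.198 mg/L
C(32) = 0.098 + 0.186 + 2.542 + 0.886 + 25.938 + 54.567 + 25.198 = 109.415 mg/L

109.415 mg/L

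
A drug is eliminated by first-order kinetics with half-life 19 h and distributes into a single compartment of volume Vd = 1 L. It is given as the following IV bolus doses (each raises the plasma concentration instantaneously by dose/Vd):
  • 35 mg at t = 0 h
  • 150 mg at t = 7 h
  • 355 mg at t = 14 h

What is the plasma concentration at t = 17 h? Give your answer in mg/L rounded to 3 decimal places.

k = ln 2 / 19 = 0.03648 per h
Dose 1 (35 mg at t=0 h): 35·exp(−0.03648·17) = 18.825 mg/L
Dose 2 (150 mg at t=7 h): 150·exp(−0.03648·10) = 104.149 mg/L
Dose 3 (355 mg at t=14 h): 355·exp(−0.03648·3) = 318.198 mg/L
C(17) = 18.825 + 104.149 + 318.198 = 441.171 mg/L

441.171 mg/L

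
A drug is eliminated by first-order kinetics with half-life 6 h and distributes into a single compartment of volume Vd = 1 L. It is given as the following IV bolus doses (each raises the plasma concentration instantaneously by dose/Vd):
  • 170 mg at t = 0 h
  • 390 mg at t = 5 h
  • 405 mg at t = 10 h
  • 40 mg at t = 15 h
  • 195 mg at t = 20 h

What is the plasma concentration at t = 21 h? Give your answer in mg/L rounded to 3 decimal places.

383.822 mg/L

k = ln 2 / 6 = 0.11552 per h
Dose 1 (170 mg at t=0 h): 170·exp(−0.11552·21) = 15.026 mg/L
Dose 2 (390 mg at t=5 h): 390·exp(−0.11552·16) = 61.421 mg/L
Dose 3 (405 mg at t=10 h): 405·exp(−0.11552·11) = 113.649 mg/L
Dose 4 (40 mg at t=15 h): 40·exp(−0.11552·6) = 20.000 mg/L
Dose 5 (195 mg at t=20 h): 195·exp(−0.11552·1) = 173.725 mg/L
C(21) = 15.026 + 61.421 + 113.649 + 20.000 + 173.725 = 383.822 mg/L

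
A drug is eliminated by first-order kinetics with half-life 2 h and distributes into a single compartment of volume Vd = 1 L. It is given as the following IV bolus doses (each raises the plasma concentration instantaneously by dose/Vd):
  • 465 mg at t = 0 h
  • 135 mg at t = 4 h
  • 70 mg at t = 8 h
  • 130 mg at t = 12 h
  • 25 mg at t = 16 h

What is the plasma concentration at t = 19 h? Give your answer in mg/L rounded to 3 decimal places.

23.264 mg/L

k = ln 2 / 2 = 0.34657 per h
Dose 1 (465 mg at t=0 h): 465·exp(−0.34657·19) = 0.642 mg/L
Dose 2 (135 mg at t=4 h): 135·exp(−0.34657·15) = 0.746 mg/L
Dose 3 (70 mg at t=8 h): 70·exp(−0.34657·11) = 1.547 mg/L
Dose 4 (130 mg at t=12 h): 130·exp(−0.34657·7) = 11.490 mg/L
Dose 5 (25 mg at t=16 h): 25·exp(−0.34657·3) = 8.839 mg/L
C(19) = 0.642 + 0.746 + 1.547 + 11.490 + 8.839 = 23.264 mg/L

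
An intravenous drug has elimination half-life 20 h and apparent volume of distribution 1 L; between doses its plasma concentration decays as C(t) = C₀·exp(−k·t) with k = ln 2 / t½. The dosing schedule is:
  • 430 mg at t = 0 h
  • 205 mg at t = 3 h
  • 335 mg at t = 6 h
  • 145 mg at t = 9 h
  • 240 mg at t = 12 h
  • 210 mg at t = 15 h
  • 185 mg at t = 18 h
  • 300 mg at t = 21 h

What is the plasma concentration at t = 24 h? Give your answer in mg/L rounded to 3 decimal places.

k = ln 2 / 20 = 0.03466 per h
Dose 1 (430 mg at t=0 h): 430·exp(−0.03466·24) = 187.168 mg/L
Dose 2 (205 mg at t=3 h): 205·exp(−0.03466·21) = 99.008 mg/L
Dose 3 (335 mg at t=6 h): 335·exp(−0.03466·18) = 179.522 mg/L
Dose 4 (145 mg at t=9 h): 145·exp(−0.03466·15) = 86.218 mg/L
Dose 5 (240 mg at t=12 h): 240·exp(−0.03466·12) = 158.341 mg/L
Dose 6 (210 mg at t=15 h): 210·exp(−0.03466·9) = 153.729 mg/L
Dose 7 (185 mg at t=18 h): 185·exp(−0.03466·6) = 150.267 mg/L
Dose 8 (300 mg at t=21 h): 300·exp(−0.03466·3) = 270.375 mg/L
C(24) = 187.168 + 99.008 + 179.522 + 86.218 + 158.341 + 153.729 + 150.267 + 270.375 = 1284.628 mg/L

1284.628 mg/L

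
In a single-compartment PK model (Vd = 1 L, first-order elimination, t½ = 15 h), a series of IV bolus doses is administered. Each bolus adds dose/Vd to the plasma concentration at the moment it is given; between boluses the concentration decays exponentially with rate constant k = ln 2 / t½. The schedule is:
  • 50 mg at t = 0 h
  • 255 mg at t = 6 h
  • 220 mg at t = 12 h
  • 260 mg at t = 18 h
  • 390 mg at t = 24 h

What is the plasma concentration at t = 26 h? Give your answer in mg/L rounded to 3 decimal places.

k = ln 2 / 15 = 0.04621 per h
Dose 1 (50 mg at t=0 h): 50·exp(−0.04621·26) = 15.038 mg/L
Dose 2 (255 mg at t=6 h): 255·exp(−0.04621·20) = 101.197 mg/L
Dose 3 (220 mg at t=12 h): 220·exp(−0.04621·14) = 115.202 mg/L
Dose 4 (260 mg at t=18 h): 260·exp(−0.04621·8) = 179.649 mg/L
Dose 5 (390 mg at t=24 h): 390·exp(−0.04621·2) = 355.572 mg/L
C(26) = 15.038 + 101.197 + 115.202 + 179.649 + 355.572 = 766.657 mg/L

766.657 mg/L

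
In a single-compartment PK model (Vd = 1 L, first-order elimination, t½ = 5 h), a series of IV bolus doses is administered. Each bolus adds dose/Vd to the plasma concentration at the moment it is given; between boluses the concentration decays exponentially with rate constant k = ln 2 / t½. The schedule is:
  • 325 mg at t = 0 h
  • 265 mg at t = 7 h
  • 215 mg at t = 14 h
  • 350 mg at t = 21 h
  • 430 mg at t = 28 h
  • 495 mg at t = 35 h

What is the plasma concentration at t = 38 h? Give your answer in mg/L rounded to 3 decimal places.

480.232 mg/L

k = ln 2 / 5 = 0.13863 per h
Dose 1 (325 mg at t=0 h): 325·exp(−0.13863·38) = 1.675 mg/L
Dose 2 (265 mg at t=7 h): 265·exp(−0.13863·31) = 3.605 mg/L
Dose 3 (215 mg at t=14 h): 215·exp(−0.13863·24) = 7.718 mg/L
Dose 4 (350 mg at t=21 h): 350·exp(−0.13863·17) = 33.156 mg/L
Dose 5 (430 mg at t=28 h): 430·exp(−0.13863·10) = 107.500 mg/L
Dose 6 (495 mg at t=35 h): 495·exp(−0.13863·3) = 326.578 mg/L
C(38) = 1.675 + 3.605 + 7.718 + 33.156 + 107.500 + 326.578 = 480.232 mg/L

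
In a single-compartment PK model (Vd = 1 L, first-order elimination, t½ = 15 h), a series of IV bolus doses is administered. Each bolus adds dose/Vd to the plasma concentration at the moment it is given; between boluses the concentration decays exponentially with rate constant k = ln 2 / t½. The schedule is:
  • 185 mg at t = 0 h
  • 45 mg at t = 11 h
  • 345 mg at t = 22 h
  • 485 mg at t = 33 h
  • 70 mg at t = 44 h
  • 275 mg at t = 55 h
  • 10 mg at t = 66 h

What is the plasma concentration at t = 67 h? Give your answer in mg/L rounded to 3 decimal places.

347.341 mg/L

k = ln 2 / 15 = 0.04621 per h
Dose 1 (185 mg at t=0 h): 185·exp(−0.04621·67) = 8.367 mg/L
Dose 2 (45 mg at t=11 h): 45·exp(−0.04621·56) = 3.384 mg/L
Dose 3 (345 mg at t=22 h): 345·exp(−0.04621·45) = 43.125 mg/L
Dose 4 (485 mg at t=33 h): 485·exp(−0.04621·34) = 100.788 mg/L
Dose 5 (70 mg at t=44 h): 70·exp(−0.04621·23) = 24.183 mg/L
Dose 6 (275 mg at t=55 h): 275·exp(−0.04621·12) = 157.946 mg/L
Dose 7 (10 mg at t=66 h): 10·exp(−0.04621·1) = 9.548 mg/L
C(67) = 8.367 + 3.384 + 43.125 + 100.788 + 24.183 + 157.946 + 9.548 = 347.341 mg/L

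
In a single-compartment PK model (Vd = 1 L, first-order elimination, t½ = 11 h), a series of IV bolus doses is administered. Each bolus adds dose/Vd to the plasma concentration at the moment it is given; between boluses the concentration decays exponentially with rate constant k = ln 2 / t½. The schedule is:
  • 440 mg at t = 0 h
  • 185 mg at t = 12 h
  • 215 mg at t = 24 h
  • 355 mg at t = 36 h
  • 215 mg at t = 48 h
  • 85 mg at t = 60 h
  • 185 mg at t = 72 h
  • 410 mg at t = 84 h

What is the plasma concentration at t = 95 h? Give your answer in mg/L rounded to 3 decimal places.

k = ln 2 / 11 = 0.06301 per h
Dose 1 (440 mg at t=0 h): 440·exp(−0.06301·95) = 1.106 mg/L
Dose 2 (185 mg at t=12 h): 185·exp(−0.06301·83) = 0.990 mg/L
Dose 3 (215 mg at t=24 h): 215·exp(−0.06301·71) = 2.451 mg/L
Dose 4 (355 mg at t=36 h): 355·exp(−0.06301·59) = 8.622 mg/L
Dose 5 (215 mg at t=48 h): 215·exp(−0.06301·47) = 11.123 mg/L
Dose 6 (85 mg at t=60 h): 85·exp(−0.06301·35) = 9.367 mg/L
Dose 7 (185 mg at t=72 h): 185·exp(−0.06301·23) = 43.426 mg/L
Dose 8 (410 mg at t=84 h): 410·exp(−0.06301·11) = 205.000 mg/L
C(95) = 1.106 + 0.990 + 2.451 + 8.622 + 11.123 + 9.367 + 43.426 + 205.000 = 282.085 mg/L

282.085 mg/L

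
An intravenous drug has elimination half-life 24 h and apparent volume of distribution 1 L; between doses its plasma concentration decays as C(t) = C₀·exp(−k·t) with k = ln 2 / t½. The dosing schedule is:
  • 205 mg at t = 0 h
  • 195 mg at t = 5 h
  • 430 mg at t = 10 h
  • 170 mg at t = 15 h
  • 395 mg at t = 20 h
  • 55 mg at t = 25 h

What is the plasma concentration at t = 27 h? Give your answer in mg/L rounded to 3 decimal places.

k = ln 2 / 24 = 0.02888 per h
Dose 1 (205 mg at t=0 h): 205·exp(−0.02888·27) = 93.993 mg/L
Dose 2 (195 mg at t=5 h): 195·exp(−0.02888·22) = 103.298 mg/L
Dose 3 (430 mg at t=10 h): 430·exp(−0.02888·17) = 263.172 mg/L
Dose 4 (170 mg at t=15 h): 170·exp(−0.02888·12) = 120.208 mg/L
Dose 5 (395 mg at t=20 h): 395·exp(−0.02888·7) = 322.698 mg/L
Dose 6 (55 mg at t=25 h): 55·exp(−0.02888·2) = 51.913 mg/L
C(27) = 93.993 + 103.298 + 263.172 + 120.208 + 322.698 + 51.913 = 955.282 mg/L

955.282 mg/L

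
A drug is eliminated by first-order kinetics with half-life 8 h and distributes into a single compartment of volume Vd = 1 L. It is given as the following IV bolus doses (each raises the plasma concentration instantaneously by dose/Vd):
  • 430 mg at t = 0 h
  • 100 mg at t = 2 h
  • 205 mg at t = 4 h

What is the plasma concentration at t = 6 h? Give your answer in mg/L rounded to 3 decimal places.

498.774 mg/L

k = ln 2 / 8 = 0.08664 per h
Dose 1 (430 mg at t=0 h): 430·exp(−0.08664·6) = 255.680 mg/L
Dose 2 (100 mg at t=2 h): 100·exp(−0.08664·4) = 70.711 mg/L
Dose 3 (205 mg at t=4 h): 205·exp(−0.08664·2) = 172.384 mg/L
C(6) = 255.680 + 70.711 + 172.384 = 498.774 mg/L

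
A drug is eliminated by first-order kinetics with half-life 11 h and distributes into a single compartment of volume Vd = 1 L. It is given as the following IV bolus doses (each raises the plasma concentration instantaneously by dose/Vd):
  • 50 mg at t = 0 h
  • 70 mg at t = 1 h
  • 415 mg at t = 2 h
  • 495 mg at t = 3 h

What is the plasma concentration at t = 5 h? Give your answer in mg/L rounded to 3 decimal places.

k = ln 2 / 11 = 0.06301 per h
Dose 1 (50 mg at t=0 h): 50·exp(−0.06301·5) = 36.487 mg/L
Dose 2 (70 mg at t=1 h): 70·exp(−0.06301·4) = 54.404 mg/L
Dose 3 (415 mg at t=2 h): 415·exp(−0.06301·3) = 343.518 mg/L
Dose 4 (495 mg at t=3 h): 495·exp(−0.06301·2) = 436.388 mg/L
C(5) = 36.487 + 54.404 + 343.518 + 436.388 = 870.797 mg/L

870.797 mg/L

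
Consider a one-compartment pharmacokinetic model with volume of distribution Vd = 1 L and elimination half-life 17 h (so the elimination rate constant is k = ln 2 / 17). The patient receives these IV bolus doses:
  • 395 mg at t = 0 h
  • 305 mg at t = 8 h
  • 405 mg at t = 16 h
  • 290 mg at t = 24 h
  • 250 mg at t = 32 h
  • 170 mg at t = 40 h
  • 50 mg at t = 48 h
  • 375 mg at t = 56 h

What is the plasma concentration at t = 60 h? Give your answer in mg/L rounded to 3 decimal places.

709.237 mg/L

k = ln 2 / 17 = 0.04077 per h
Dose 1 (395 mg at t=0 h): 395·exp(−0.04077·60) = 34.209 mg/L
Dose 2 (305 mg at t=8 h): 305·exp(−0.04077·52) = 36.602 mg/L
Dose 3 (405 mg at t=16 h): 405·exp(−0.04077·44) = 67.347 mg/L
Dose 4 (290 mg at t=24 h): 290·exp(−0.04077·36) = 66.822 mg/L
Dose 5 (250 mg at t=32 h): 250·exp(−0.04077·28) = 79.823 mg/L
Dose 6 (170 mg at t=40 h): 170·exp(−0.04077·20) = 75.214 mg/L
Dose 7 (50 mg at t=48 h): 50·exp(−0.04077·12) = 30.653 mg/L
Dose 8 (375 mg at t=56 h): 375·exp(−0.04077·4) = 318.567 mg/L
C(60) = 34.209 + 36.602 + 67.347 + 66.822 + 79.823 + 75.214 + 30.653 + 318.567 = 709.237 mg/L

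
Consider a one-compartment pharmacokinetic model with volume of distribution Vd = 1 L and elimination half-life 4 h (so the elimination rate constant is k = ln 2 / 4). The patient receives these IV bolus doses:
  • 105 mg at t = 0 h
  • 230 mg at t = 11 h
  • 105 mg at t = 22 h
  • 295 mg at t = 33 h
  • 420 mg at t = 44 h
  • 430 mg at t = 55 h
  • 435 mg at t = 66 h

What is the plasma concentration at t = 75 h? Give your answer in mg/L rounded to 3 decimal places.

k = ln 2 / 4 = 0.17329 per h
Dose 1 (105 mg at t=0 h): 105·exp(−0.17329·75) = 0.000 mg/L
Dose 2 (230 mg at t=11 h): 230·exp(−0.17329·64) = 0.004 mg/L
Dose 3 (105 mg at t=22 h): 105·exp(−0.17329·53) = 0.011 mg/L
Dose 4 (295 mg at t=33 h): 295·exp(−0.17329·42) = 0.204 mg/L
Dose 5 (420 mg at t=44 h): 420·exp(−0.17329·31) = 1.951 mg/L
Dose 6 (430 mg at t=55 h): 430·exp(−0.17329·20) = 13.438 mg/L
Dose 7 (435 mg at t=66 h): 435·exp(−0.17329·9) = 91.447 mg/L
C(75) = 0.000 + 0.004 + 0.011 + 0.204 + 1.951 + 13.438 + 91.447 = 107.054 mg/L

107.054 mg/L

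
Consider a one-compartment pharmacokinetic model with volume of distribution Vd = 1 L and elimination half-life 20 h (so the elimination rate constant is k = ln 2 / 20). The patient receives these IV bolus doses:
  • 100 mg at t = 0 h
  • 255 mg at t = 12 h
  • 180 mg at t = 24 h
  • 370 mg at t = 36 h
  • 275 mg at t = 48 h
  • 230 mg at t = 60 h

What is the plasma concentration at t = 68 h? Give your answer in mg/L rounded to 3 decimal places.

k = ln 2 / 20 = 0.03466 per h
Dose 1 (100 mg at t=0 h): 100·exp(−0.03466·68) = 9.473 mg/L
Dose 2 (255 mg at t=12 h): 255·exp(−0.03466·56) = 36.615 mg/L
Dose 3 (180 mg at t=24 h): 180·exp(−0.03466·44) = 39.175 mg/L
Dose 4 (370 mg at t=36 h): 370·exp(−0.03466·32) = 122.054 mg/L
Dose 5 (275 mg at t=48 h): 275·exp(−0.03466·20) = 137.500 mg/L
Dose 6 (230 mg at t=60 h): 230·exp(−0.03466·8) = 174.307 mg/L
C(68) = 9.473 + 36.615 + 39.175 + 122.054 + 137.500 + 174.307 = 519.125 mg/L

519.125 mg/L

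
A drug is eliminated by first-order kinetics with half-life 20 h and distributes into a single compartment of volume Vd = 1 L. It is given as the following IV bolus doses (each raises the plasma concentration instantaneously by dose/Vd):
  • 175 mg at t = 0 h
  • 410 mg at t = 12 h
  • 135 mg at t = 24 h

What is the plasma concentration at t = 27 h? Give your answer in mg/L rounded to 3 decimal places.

434.107 mg/L

k = ln 2 / 20 = 0.03466 per h
Dose 1 (175 mg at t=0 h): 175·exp(−0.03466·27) = 68.651 mg/L
Dose 2 (410 mg at t=12 h): 410·exp(−0.03466·15) = 243.787 mg/L
Dose 3 (135 mg at t=24 h): 135·exp(−0.03466·3) = 121.669 mg/L
C(27) = 68.651 + 243.787 + 121.669 = 434.107 mg/L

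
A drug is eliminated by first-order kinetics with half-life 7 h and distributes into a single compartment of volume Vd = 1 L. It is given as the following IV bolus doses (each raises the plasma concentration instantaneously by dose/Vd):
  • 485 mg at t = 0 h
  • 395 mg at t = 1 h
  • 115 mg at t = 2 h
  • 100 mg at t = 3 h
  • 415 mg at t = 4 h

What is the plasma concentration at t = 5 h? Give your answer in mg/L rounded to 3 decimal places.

k = ln 2 / 7 = 0.09902 per h
Dose 1 (485 mg at t=0 h): 485·exp(−0.09902·5) = 295.611 mg/L
Dose 2 (395 mg at t=1 h): 395·exp(−0.09902·4) = 265.815 mg/L
Dose 3 (115 mg at t=2 h): 115·exp(−0.09902·3) = 85.445 mg/L
Dose 4 (100 mg at t=3 h): 100·exp(−0.09902·2) = 82.034 mg/L
Dose 5 (415 mg at t=4 h): 415·exp(−0.09902·1) = 375.875 mg/L
C(5) = 295.611 + 265.815 + 85.445 + 82.034 + 375.875 = 1104.780 mg/L

1104.780 mg/L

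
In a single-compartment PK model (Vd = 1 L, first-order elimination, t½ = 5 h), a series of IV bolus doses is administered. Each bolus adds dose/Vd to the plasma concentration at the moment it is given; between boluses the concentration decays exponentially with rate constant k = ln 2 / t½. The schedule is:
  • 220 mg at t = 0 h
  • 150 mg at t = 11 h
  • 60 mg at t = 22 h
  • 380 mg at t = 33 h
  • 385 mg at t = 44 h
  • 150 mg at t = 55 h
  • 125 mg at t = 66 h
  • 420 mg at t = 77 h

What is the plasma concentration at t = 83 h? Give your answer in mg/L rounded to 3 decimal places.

k = ln 2 / 5 = 0.13863 per h
Dose 1 (220 mg at t=0 h): 220·exp(−0.13863·83) = 0.002 mg/L
Dose 2 (150 mg at t=11 h): 150·exp(−0.13863·72) = 0.007 mg/L
Dose 3 (60 mg at t=22 h): 60·exp(−0.13863·61) = 0.013 mg/L
Dose 4 (380 mg at t=33 h): 380·exp(−0.13863·50) = 0.371 mg/L
Dose 5 (385 mg at t=44 h): 385·exp(−0.13863·39) = 1.728 mg/L
Dose 6 (150 mg at t=55 h): 150·exp(−0.13863·28) = 3.093 mg/L
Dose 7 (125 mg at t=66 h): 125·exp(−0.13863·17) = 11.842 mg/L
Dose 8 (420 mg at t=77 h): 420·exp(−0.13863·6) = 182.816 mg/L
C(83) = 0.002 + 0.007 + 0.013 + 0.371 + 1.728 + 3.093 + 11.842 + 182.816 = 199.870 mg/L

199.870 mg/L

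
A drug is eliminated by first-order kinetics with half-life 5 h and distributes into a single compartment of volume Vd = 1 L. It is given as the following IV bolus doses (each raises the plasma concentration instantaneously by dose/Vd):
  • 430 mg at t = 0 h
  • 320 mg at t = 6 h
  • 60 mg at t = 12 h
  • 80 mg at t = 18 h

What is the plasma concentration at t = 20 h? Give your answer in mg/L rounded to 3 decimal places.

153.244 mg/L

k = ln 2 / 5 = 0.13863 per h
Dose 1 (430 mg at t=0 h): 430·exp(−0.13863·20) = 26.875 mg/L
Dose 2 (320 mg at t=6 h): 320·exp(−0.13863·14) = 45.948 mg/L
Dose 3 (60 mg at t=12 h): 60·exp(−0.13863·8) = 19.793 mg/L
Dose 4 (80 mg at t=18 h): 80·exp(−0.13863·2) = 60.629 mg/L
C(20) = 26.875 + 45.948 + 19.793 + 60.629 = 153.244 mg/L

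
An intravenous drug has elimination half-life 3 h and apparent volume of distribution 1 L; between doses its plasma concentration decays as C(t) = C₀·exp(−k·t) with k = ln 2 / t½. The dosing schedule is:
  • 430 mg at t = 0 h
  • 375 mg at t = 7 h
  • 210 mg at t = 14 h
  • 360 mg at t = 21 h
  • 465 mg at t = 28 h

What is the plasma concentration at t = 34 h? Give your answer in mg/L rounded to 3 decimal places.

k = ln 2 / 3 = 0.23105 per h
Dose 1 (430 mg at t=0 h): 430·exp(−0.23105·34) = 0.167 mg/L
Dose 2 (375 mg at t=7 h): 375·exp(−0.23105·27) = 0.732 mg/L
Dose 3 (210 mg at t=14 h): 210·exp(−0.23105·20) = 2.067 mg/L
Dose 4 (360 mg at t=21 h): 360·exp(−0.23105·13) = 17.858 mg/L
Dose 5 (465 mg at t=28 h): 465·exp(−0.23105·6) = 116.250 mg/L
C(34) = 0.167 + 0.732 + 2.067 + 17.858 + 116.250 = 137.074 mg/L

137.074 mg/L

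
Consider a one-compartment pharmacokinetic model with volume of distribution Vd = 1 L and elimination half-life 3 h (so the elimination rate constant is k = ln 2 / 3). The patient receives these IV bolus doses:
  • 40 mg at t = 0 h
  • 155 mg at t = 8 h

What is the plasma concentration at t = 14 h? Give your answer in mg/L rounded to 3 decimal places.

40.325 mg/L

k = ln 2 / 3 = 0.23105 per h
Dose 1 (40 mg at t=0 h): 40·exp(−0.23105·14) = 1.575 mg/L
Dose 2 (155 mg at t=8 h): 155·exp(−0.23105·6) = 38.750 mg/L
C(14) = 1.575 + 38.750 = 40.325 mg/L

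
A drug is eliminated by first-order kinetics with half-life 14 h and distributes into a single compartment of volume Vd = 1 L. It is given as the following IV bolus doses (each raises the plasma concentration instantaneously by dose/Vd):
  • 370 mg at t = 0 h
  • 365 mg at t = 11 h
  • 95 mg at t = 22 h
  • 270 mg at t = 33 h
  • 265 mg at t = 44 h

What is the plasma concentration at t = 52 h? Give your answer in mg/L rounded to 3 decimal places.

381.369 mg/L

k = ln 2 / 14 = 0.04951 per h
Dose 1 (370 mg at t=0 h): 370·exp(−0.04951·52) = 28.190 mg/L
Dose 2 (365 mg at t=11 h): 365·exp(−0.04951·41) = 47.941 mg/L
Dose 3 (95 mg at t=22 h): 95·exp(−0.04951·30) = 21.511 mg/L
Dose 4 (270 mg at t=33 h): 270·exp(−0.04951·19) = 105.396 mg/L
Dose 5 (265 mg at t=44 h): 265·exp(−0.04951·8) = 178.332 mg/L
C(52) = 28.190 + 47.941 + 21.511 + 105.396 + 178.332 = 381.369 mg/L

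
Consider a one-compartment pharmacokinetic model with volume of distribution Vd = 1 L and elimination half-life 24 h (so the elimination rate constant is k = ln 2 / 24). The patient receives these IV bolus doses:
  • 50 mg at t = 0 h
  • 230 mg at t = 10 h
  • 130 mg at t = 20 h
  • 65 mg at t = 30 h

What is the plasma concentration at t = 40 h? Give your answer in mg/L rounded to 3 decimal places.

234.107 mg/L

k = ln 2 / 24 = 0.02888 per h
Dose 1 (50 mg at t=0 h): 50·exp(−0.02888·40) = 15.749 mg/L
Dose 2 (230 mg at t=10 h): 230·exp(−0.02888·30) = 96.703 mg/L
Dose 3 (130 mg at t=20 h): 130·exp(−0.02888·20) = 72.960 mg/L
Dose 4 (65 mg at t=30 h): 65·exp(−0.02888·10) = 48.695 mg/L
C(40) = 15.749 + 96.703 + 72.960 + 48.695 = 234.107 mg/L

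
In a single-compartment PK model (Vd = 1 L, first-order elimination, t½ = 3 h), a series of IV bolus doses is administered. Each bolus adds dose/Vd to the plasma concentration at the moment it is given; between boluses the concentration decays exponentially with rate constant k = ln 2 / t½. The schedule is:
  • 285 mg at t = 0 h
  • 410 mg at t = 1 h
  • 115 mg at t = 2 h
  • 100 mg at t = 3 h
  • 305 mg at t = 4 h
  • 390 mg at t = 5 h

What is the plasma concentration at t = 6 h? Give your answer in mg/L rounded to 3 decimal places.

797.711 mg/L

k = ln 2 / 3 = 0.23105 per h
Dose 1 (285 mg at t=0 h): 285·exp(−0.23105·6) = 71.250 mg/L
Dose 2 (410 mg at t=1 h): 410·exp(−0.23105·5) = 129.142 mg/L
Dose 3 (115 mg at t=2 h): 115·exp(−0.23105·4) = 45.638 mg/L
Dose 4 (100 mg at t=3 h): 100·exp(−0.23105·3) = 50.000 mg/L
Dose 5 (305 mg at t=4 h): 305·exp(−0.23105·2) = 192.138 mg/L
Dose 6 (390 mg at t=5 h): 390·exp(−0.23105·1) = 309.543 mg/L
C(6) = 71.250 + 129.142 + 45.638 + 50.000 + 192.138 + 309.543 = 797.711 mg/L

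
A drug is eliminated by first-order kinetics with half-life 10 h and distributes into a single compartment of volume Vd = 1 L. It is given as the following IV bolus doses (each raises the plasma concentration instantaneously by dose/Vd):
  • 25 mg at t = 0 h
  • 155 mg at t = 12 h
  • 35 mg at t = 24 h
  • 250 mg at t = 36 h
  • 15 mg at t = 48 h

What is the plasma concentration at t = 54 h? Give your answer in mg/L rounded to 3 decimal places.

95.090 mg/L

k = ln 2 / 10 = 0.06931 per h
Dose 1 (25 mg at t=0 h): 25·exp(−0.06931·54) = 0.592 mg/L
Dose 2 (155 mg at t=12 h): 155·exp(−0.06931·42) = 8.433 mg/L
Dose 3 (35 mg at t=24 h): 35·exp(−0.06931·30) = 4.375 mg/L
Dose 4 (250 mg at t=36 h): 250·exp(−0.06931·18) = 71.794 mg/L
Dose 5 (15 mg at t=48 h): 15·exp(−0.06931·6) = 9.896 mg/L
C(54) = 0.592 + 8.433 + 4.375 + 71.794 + 9.896 = 95.090 mg/L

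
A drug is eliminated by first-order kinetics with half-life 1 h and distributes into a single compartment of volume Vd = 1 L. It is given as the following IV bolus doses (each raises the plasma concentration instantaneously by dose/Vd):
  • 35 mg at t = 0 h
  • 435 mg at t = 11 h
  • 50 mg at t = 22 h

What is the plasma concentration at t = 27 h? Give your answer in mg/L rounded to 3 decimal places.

1.569 mg/L

k = ln 2 / 1 = 0.69315 per h
Dose 1 (35 mg at t=0 h): 35·exp(−0.69315·27) = 0.000 mg/L
Dose 2 (435 mg at t=11 h): 435·exp(−0.69315·16) = 0.007 mg/L
Dose 3 (50 mg at t=22 h): 50·exp(−0.69315·5) = 1.562 mg/L
C(27) = 0.000 + 0.007 + 1.562 = 1.569 mg/L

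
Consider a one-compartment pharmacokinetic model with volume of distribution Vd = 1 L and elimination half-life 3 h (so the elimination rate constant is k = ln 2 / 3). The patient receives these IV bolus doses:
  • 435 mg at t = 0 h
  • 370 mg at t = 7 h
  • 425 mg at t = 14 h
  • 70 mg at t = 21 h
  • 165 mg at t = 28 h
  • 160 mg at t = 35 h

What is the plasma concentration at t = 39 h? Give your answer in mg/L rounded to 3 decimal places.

k = ln 2 / 3 = 0.23105 per h
Dose 1 (435 mg at t=0 h): 435·exp(−0.23105·39) = 0.053 mg/L
Dose 2 (370 mg at t=7 h): 370·exp(−0.23105·32) = 0.228 mg/L
Dose 3 (425 mg at t=14 h): 425·exp(−0.23105·25) = 1.318 mg/L
Dose 4 (70 mg at t=21 h): 70·exp(−0.23105·18) = 1.094 mg/L
Dose 5 (165 mg at t=28 h): 165·exp(−0.23105·11) = 12.993 mg/L
Dose 6 (160 mg at t=35 h): 160·exp(−0.23105·4) = 63.496 mg/L
C(39) = 0.053 + 0.228 + 1.318 + 1.094 + 12.993 + 63.496 = 79.181 mg/L

79.181 mg/L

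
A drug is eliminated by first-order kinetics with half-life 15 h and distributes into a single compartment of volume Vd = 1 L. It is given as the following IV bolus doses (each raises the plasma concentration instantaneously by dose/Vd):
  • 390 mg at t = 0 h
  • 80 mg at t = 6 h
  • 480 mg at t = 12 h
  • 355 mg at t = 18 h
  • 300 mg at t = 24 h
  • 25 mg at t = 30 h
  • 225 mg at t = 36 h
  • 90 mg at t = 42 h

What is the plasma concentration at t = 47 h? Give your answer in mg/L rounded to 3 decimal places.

566.481 mg/L

k = ln 2 / 15 = 0.04621 per h
Dose 1 (390 mg at t=0 h): 390·exp(−0.04621·47) = 44.446 mg/L
Dose 2 (80 mg at t=6 h): 80·exp(−0.04621·41) = 12.030 mg/L
Dose 3 (480 mg at t=12 h): 480·exp(−0.04621·35) = 95.244 mg/L
Dose 4 (355 mg at t=18 h): 355·exp(−0.04621·29) = 92.947 mg/L
Dose 5 (300 mg at t=24 h): 300·exp(−0.04621·23) = 103.643 mg/L
Dose 6 (25 mg at t=30 h): 25·exp(−0.04621·17) = 11.397 mg/L
Dose 7 (225 mg at t=36 h): 225·exp(−0.04621·11) = 135.340 mg/L
Dose 8 (90 mg at t=42 h): 90·exp(−0.04621·5) = 71.433 mg/L
C(47) = 44.446 + 12.030 + 95.244 + 92.947 + 103.643 + 11.397 + 135.340 + 71.433 = 566.481 mg/L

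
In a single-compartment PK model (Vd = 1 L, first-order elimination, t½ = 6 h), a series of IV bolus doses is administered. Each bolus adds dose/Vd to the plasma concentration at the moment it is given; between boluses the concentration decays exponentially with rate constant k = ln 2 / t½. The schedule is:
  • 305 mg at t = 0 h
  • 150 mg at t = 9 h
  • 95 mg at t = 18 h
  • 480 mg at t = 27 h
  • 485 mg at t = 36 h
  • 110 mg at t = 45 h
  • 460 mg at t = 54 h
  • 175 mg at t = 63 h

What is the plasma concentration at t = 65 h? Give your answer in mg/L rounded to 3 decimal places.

302.675 mg/L

k = ln 2 / 6 = 0.11552 per h
Dose 1 (305 mg at t=0 h): 305·exp(−0.11552·65) = 0.167 mg/L
Dose 2 (150 mg at t=9 h): 150·exp(−0.11552·56) = 0.233 mg/L
Dose 3 (95 mg at t=18 h): 95·exp(−0.11552·47) = 0.417 mg/L
Dose 4 (480 mg at t=27 h): 480·exp(−0.11552·38) = 5.953 mg/L
Dose 5 (485 mg at t=36 h): 485·exp(−0.11552·29) = 17.012 mg/L
Dose 6 (110 mg at t=45 h): 110·exp(−0.11552·20) = 10.913 mg/L
Dose 7 (460 mg at t=54 h): 460·exp(−0.11552·11) = 129.083 mg/L
Dose 8 (175 mg at t=63 h): 175·exp(−0.11552·2) = 138.898 mg/L
C(65) = 0.167 + 0.233 + 0.417 + 5.953 + 17.012 + 10.913 + 129.083 + 138.898 = 302.675 mg/L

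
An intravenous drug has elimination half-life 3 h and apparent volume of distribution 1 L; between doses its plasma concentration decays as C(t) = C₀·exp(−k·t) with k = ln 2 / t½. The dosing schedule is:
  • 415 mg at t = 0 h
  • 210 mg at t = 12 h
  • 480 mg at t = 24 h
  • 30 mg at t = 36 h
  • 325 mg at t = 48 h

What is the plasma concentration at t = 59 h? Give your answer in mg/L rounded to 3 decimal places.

k = ln 2 / 3 = 0.23105 per h
Dose 1 (415 mg at t=0 h): 415·exp(−0.23105·59) = 0.000 mg/L
Dose 2 (210 mg at t=12 h): 210·exp(−0.23105·47) = 0.004 mg/L
Dose 3 (480 mg at t=24 h): 480·exp(−0.23105·35) = 0.148 mg/L
Dose 4 (30 mg at t=36 h): 30·exp(−0.23105·23) = 0.148 mg/L
Dose 5 (325 mg at t=48 h): 325·exp(−0.23105·11) = 25.592 mg/L
C(59) = 0.000 + 0.004 + 0.148 + 0.148 + 25.592 = 25.892 mg/L

25.892 mg/L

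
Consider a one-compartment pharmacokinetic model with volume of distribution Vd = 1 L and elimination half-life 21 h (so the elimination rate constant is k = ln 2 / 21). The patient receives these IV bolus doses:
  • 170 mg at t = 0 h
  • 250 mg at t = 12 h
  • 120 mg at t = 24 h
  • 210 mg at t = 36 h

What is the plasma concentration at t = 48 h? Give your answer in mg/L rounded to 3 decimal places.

306.716 mg/L

k = ln 2 / 21 = 0.03301 per h
Dose 1 (170 mg at t=0 h): 170·exp(−0.03301·48) = 34.864 mg/L
Dose 2 (250 mg at t=12 h): 250·exp(−0.03301·36) = 76.188 mg/L
Dose 3 (120 mg at t=24 h): 120·exp(−0.03301·24) = 54.343 mg/L
Dose 4 (210 mg at t=36 h): 210·exp(−0.03301·12) = 141.320 mg/L
C(48) = 34.864 + 76.188 + 54.343 + 141.320 = 306.716 mg/L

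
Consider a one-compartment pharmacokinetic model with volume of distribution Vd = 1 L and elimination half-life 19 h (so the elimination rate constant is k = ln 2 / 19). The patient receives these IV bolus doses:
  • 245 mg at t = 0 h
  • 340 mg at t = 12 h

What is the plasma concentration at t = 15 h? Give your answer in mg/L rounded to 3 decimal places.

446.499 mg/L

k = ln 2 / 19 = 0.03648 per h
Dose 1 (245 mg at t=0 h): 245·exp(−0.03648·15) = 141.746 mg/L
Dose 2 (340 mg at t=12 h): 340·exp(−0.03648·3) = 304.753 mg/L
C(15) = 141.746 + 304.753 = 446.499 mg/L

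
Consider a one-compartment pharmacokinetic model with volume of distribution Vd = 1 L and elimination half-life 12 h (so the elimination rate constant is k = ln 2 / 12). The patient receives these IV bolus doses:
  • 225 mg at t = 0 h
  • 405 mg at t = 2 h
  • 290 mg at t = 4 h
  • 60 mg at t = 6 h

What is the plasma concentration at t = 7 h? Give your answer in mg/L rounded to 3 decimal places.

754.069 mg/L

k = ln 2 / 12 = 0.05776 per h
Dose 1 (225 mg at t=0 h): 225·exp(−0.05776·7) = 150.169 mg/L
Dose 2 (405 mg at t=2 h): 405·exp(−0.05776·5) = 303.407 mg/L
Dose 3 (290 mg at t=4 h): 290·exp(−0.05776·3) = 243.860 mg/L
Dose 4 (60 mg at t=6 h): 60·exp(−0.05776·1) = 56.632 mg/L
C(7) = 150.169 + 303.407 + 243.860 + 56.632 = 754.069 mg/L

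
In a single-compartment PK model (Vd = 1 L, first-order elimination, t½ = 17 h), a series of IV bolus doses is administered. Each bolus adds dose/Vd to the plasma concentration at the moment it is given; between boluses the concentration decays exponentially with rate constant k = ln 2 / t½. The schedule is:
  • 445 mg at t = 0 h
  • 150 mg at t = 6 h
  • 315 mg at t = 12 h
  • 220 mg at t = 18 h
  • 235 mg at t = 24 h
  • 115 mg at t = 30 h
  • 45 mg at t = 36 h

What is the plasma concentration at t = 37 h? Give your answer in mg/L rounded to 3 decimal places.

k = ln 2 / 17 = 0.04077 per h
Dose 1 (445 mg at t=0 h): 445·exp(−0.04077·37) = 98.441 mg/L
Dose 2 (150 mg at t=6 h): 150·exp(−0.04077·31) = 42.379 mg/L
Dose 3 (315 mg at t=12 h): 315·exp(−0.04077·25) = 113.663 mg/L
Dose 4 (220 mg at t=18 h): 220·exp(−0.04077·19) = 101.386 mg/L
Dose 5 (235 mg at t=24 h): 235·exp(−0.04077·13) = 138.315 mg/L
Dose 6 (115 mg at t=30 h): 115·exp(−0.04077·7) = 86.446 mg/L
Dose 7 (45 mg at t=36 h): 45·exp(−0.04077·1) = 43.202 mg/L
C(37) = 98.441 + 42.379 + 113.663 + 101.386 + 138.315 + 86.446 + 43.202 = 623.832 mg/L

623.832 mg/L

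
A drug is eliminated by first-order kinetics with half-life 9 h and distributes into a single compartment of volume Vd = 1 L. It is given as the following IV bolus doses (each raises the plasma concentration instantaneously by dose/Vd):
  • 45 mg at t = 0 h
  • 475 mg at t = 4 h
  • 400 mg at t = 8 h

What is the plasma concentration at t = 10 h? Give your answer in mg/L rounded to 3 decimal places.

662.961 mg/L

k = ln 2 / 9 = 0.07702 per h
Dose 1 (45 mg at t=0 h): 45·exp(−0.07702·10) = 20.832 mg/L
Dose 2 (475 mg at t=4 h): 475·exp(−0.07702·6) = 299.231 mg/L
Dose 3 (400 mg at t=8 h): 400·exp(−0.07702·2) = 342.898 mg/L
C(10) = 20.832 + 299.231 + 342.898 = 662.961 mg/L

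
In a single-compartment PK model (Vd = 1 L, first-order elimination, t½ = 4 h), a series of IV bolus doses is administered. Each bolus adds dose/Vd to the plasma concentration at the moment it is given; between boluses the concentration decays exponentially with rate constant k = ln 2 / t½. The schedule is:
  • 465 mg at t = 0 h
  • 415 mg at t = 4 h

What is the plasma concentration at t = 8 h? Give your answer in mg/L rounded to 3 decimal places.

k = ln 2 / 4 = 0.17329 per h
Dose 1 (465 mg at t=0 h): 465·exp(−0.17329·8) = 116.250 mg/L
Dose 2 (415 mg at t=4 h): 415·exp(−0.17329·4) = 207.500 mg/L
C(8) = 116.250 + 207.500 = 323.750 mg/L

323.750 mg/L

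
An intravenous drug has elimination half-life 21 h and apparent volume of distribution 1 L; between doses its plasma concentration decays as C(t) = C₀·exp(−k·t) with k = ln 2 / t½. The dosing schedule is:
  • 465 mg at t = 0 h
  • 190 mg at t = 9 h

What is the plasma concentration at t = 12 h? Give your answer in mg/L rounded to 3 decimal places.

485.009 mg/L

k = ln 2 / 21 = 0.03301 per h
Dose 1 (465 mg at t=0 h): 465·exp(−0.03301·12) = 312.922 mg/L
Dose 2 (190 mg at t=9 h): 190·exp(−0.03301·3) = 172.087 mg/L
C(12) = 312.922 + 172.087 = 485.009 mg/L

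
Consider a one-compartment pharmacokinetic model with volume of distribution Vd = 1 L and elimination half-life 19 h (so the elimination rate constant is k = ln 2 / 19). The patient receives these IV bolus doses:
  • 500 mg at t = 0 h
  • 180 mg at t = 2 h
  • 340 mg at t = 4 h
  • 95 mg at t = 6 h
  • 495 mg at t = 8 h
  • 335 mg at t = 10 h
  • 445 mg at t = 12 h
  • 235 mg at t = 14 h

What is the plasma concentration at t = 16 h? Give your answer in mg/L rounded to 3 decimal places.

k = ln 2 / 19 = 0.03648 per h
Dose 1 (500 mg at t=0 h): 500·exp(−0.03648·16) = 278.914 mg/L
Dose 2 (180 mg at t=2 h): 180·exp(−0.03648·14) = 108.009 mg/L
Dose 3 (340 mg at t=4 h): 340·exp(−0.03648·12) = 219.460 mg/L
Dose 4 (95 mg at t=6 h): 95·exp(−0.03648·10) = 65.961 mg/L
Dose 5 (495 mg at t=8 h): 495·exp(−0.03648·8) = 369.705 mg/L
Dose 6 (335 mg at t=10 h): 335·exp(−0.03648·6) = 269.143 mg/L
Dose 7 (445 mg at t=12 h): 445·exp(−0.03648·4) = 384.579 mg/L
Dose 8 (235 mg at t=14 h): 235·exp(−0.03648·2) = 218.464 mg/L
C(16) = 278.914 + 108.009 + 219.460 + 65.961 + 369.705 + 269.143 + 384.579 + 218.464 = 1914.235 mg/L

1914.235 mg/L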